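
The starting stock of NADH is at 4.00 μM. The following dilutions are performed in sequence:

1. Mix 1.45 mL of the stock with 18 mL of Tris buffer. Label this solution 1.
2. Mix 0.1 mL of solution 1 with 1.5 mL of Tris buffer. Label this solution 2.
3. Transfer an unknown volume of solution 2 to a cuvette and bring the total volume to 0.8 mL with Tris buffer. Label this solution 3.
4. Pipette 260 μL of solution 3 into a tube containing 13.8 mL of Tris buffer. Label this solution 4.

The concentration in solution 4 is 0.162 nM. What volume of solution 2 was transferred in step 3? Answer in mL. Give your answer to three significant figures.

Step 1: 1.45 mL + 18 mL = 19.45 mL total → factor 19.45/1.45 = 13.414
Step 2: 0.1 mL + 1.5 mL = 1.6 mL total → factor 1.6/0.1 = 16
Step 3: v brought to 0.8 mL → factor = 0.8 mL/v
Step 4: 260 μL + 13.8 mL = 14060 μL total → factor 14060/260 = 54.077
Product of known-step factors = 11606
Overall factor = 4.00 μM / (0.162 nM) = 24691
Step-3 factor = 24691 / 11606 = 2.1275
v = 0.8 mL / 2.1275 = 0.376 mL

0.376 mL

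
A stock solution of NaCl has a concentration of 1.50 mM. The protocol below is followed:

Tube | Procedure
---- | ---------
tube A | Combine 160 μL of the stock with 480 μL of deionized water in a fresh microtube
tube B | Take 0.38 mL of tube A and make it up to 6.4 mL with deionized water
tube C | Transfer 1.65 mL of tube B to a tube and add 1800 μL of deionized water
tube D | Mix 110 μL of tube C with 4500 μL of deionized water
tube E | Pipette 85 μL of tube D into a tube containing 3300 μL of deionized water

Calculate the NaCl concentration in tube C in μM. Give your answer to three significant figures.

Step 1: 160 μL + 480 μL = 640 μL total → factor 640/160 = 4
Step 2: 0.38 mL brought to 6.4 mL → factor 6.4/0.38 = 16.842
Step 3: 1.65 mL + 1800 μL = 3.45 mL total → factor 3.45/1.65 = 2.0909
Dilution factor through tube C = 4 × 16.842 × 2.0909 = 140.86
[tube C] = 1.50 mM / 140.86 = 0.01065 mM = 10.6 μM

10.6 μM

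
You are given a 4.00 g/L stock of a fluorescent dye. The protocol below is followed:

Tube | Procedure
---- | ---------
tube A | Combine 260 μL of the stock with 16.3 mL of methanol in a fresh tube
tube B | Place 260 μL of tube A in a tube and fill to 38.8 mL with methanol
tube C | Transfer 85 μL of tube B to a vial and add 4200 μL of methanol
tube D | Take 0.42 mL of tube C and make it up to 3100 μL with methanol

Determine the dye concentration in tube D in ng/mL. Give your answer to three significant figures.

1.13 ng/mL

Step 1: 260 μL + 16.3 mL = 16560 μL total → factor 16560/260 = 63.692
Step 2: 260 μL brought to 38.8 mL → factor 38800/260 = 149.23
Step 3: 85 μL + 4200 μL = 4285 μL total → factor 4285/85 = 50.412
Step 4: 0.42 mL brought to 3100 μL → factor 3.1/0.42 = 7.381
Overall dilution factor = 63.692 × 149.23 × 50.412 × 7.381 = 3.5366 × 10^6
Final = 4.00 g/L / 3.5366 × 10^6 = 1.131 × 10^-6 g/L = 1.13 ng/mL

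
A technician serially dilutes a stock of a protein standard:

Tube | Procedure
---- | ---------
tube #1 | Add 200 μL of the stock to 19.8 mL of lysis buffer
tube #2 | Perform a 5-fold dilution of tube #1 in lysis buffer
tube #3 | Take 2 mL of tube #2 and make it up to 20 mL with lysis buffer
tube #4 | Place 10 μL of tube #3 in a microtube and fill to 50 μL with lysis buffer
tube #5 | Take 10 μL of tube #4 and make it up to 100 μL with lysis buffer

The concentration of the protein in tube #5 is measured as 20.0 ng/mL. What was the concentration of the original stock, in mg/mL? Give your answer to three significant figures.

5.00 mg/mL

Step 1: 200 μL + 19.8 mL = 20000 μL total → factor 20000/200 = 100
Step 2: 5-fold → factor 5
Step 3: 2 mL brought to 20 mL → factor 20/2 = 10
Step 4: 10 μL brought to 50 μL → factor 50/10 = 5
Step 5: 10 μL brought to 100 μL → factor 100/10 = 10
Overall dilution factor = 100 × 5 × 10 × 5 × 10 = 2.5 × 10^5
Stock = 20.0 ng/mL × 2.5 × 10^5 = 5.000 × 10^6 ng/mL = 5.00 mg/mL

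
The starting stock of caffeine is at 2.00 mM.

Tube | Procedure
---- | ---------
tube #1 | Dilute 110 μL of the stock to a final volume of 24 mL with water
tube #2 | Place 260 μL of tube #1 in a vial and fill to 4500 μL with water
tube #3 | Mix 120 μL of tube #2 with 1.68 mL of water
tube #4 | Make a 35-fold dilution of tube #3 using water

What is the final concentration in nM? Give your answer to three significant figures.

Step 1: 110 μL brought to 24 mL → factor 24000/110 = 218.18
Step 2: 260 μL brought to 4500 μL → factor 4500/260 = 17.308
Step 3: 120 μL + 1.68 mL = 1800 μL total → factor 1800/120 = 15
Step 4: 35-fold → factor 35
Overall dilution factor = 218.18 × 17.308 × 15 × 35 = 1.9825 × 10^6
Final = 2.00 mM / 1.9825 × 10^6 = 1.009 × 10^-6 mM = 1.01 nM

1.01 nM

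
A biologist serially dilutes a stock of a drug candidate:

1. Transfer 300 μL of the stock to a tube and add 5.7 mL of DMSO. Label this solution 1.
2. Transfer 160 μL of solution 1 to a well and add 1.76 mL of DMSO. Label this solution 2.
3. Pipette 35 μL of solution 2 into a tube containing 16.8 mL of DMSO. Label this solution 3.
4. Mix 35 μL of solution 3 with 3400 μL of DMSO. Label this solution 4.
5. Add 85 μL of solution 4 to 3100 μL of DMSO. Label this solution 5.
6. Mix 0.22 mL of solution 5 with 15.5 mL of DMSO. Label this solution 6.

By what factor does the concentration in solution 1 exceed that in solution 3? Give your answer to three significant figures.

5.77 × 10^3

Step 1: 300 μL + 5.7 mL = 6000 μL total → factor 6000/300 = 20
Step 2: 160 μL + 1.76 mL = 1920 μL total → factor 1920/160 = 12
Step 3: 35 μL + 16.8 mL = 16835 μL total → factor 16835/35 = 481
Dilution factor to solution 1 = 20; to solution 3 = 1.1544 × 10^5
[solution 1]/[solution 3] = (factor to solution 3)/(factor to solution 1) = 1.1544 × 10^5/20 = 5.77 × 10^3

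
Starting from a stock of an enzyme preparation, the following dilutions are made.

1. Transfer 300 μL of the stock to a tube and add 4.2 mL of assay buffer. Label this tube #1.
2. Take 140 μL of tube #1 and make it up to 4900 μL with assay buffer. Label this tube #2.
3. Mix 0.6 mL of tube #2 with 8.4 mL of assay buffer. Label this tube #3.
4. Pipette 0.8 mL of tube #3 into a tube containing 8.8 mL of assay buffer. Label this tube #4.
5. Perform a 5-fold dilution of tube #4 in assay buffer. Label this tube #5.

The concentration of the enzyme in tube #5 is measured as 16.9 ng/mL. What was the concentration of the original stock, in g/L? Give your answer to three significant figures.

Step 1: 300 μL + 4.2 mL = 4500 μL total → factor 4500/300 = 15
Step 2: 140 μL brought to 4900 μL → factor 4900/140 = 35
Step 3: 0.6 mL + 8.4 mL = 9 mL total → factor 9/0.6 = 15
Step 4: 0.8 mL + 8.8 mL = 9.6 mL total → factor 9.6/0.8 = 12
Step 5: 5-fold → factor 5
Overall dilution factor = 15 × 35 × 15 × 12 × 5 = 4.725 × 10^5
Stock = 16.9 ng/mL × 4.725 × 10^5 = 7.985 × 10^6 ng/mL = 7.99 g/L

7.99 g/L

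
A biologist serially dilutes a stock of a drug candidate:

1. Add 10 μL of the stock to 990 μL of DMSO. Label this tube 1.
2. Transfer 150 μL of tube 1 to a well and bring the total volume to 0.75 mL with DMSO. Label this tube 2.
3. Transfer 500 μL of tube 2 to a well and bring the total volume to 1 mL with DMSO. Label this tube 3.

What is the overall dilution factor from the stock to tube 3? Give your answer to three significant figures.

Step 1: 10 μL + 990 μL = 1000 μL total → factor 1000/10 = 100
Step 2: 150 μL brought to 0.75 mL → factor 750/150 = 5
Step 3: 500 μL brought to 1 mL → factor 1000/500 = 2
Overall dilution factor = 100 × 5 × 2 = 1000

1.00 × 10^3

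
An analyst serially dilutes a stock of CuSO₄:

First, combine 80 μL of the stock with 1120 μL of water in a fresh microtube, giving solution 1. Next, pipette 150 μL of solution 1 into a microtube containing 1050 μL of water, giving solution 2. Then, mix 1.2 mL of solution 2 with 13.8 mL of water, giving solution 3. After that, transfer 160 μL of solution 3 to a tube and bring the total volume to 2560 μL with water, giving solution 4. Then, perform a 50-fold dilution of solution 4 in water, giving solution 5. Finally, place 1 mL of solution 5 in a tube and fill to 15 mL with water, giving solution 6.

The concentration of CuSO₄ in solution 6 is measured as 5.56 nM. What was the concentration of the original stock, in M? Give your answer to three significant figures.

0.100 M

Step 1: 80 μL + 1120 μL = 1200 μL total → factor 1200/80 = 15
Step 2: 150 μL + 1050 μL = 1200 μL total → factor 1200/150 = 8
Step 3: 1.2 mL + 13.8 mL = 15 mL total → factor 15/1.2 = 12.5
Step 4: 160 μL brought to 2560 μL → factor 2560/160 = 16
Step 5: 50-fold → factor 50
Step 6: 1 mL brought to 15 mL → factor 15/1 = 15
Overall dilution factor = 15 × 8 × 12.5 × 16 × 50 × 15 = 1.8 × 10^7
Stock = 5.56 nM × 1.8 × 10^7 = 1.001 × 10^8 nM = 0.100 M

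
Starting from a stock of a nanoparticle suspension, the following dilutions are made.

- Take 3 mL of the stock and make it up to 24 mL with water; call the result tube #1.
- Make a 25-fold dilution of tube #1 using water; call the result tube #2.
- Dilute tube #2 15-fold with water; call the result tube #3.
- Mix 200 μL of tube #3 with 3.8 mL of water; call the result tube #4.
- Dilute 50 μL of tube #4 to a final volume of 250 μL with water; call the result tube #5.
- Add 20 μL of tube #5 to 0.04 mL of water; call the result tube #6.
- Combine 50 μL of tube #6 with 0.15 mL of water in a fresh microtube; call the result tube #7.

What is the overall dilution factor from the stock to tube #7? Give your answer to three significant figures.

Step 1: 3 mL brought to 24 mL → factor 24/3 = 8
Step 2: 25-fold → factor 25
Step 3: 15-fold → factor 15
Step 4: 200 μL + 3.8 mL = 4000 μL total → factor 4000/200 = 20
Step 5: 50 μL brought to 250 μL → factor 250/50 = 5
Step 6: 20 μL + 0.04 mL = 60 μL total → factor 60/20 = 3
Step 7: 50 μL + 0.15 mL = 200 μL total → factor 200/50 = 4
Overall dilution factor = 8 × 25 × 15 × 20 × 5 × 3 × 4 = 3.6 × 10^6

3.60 × 10^6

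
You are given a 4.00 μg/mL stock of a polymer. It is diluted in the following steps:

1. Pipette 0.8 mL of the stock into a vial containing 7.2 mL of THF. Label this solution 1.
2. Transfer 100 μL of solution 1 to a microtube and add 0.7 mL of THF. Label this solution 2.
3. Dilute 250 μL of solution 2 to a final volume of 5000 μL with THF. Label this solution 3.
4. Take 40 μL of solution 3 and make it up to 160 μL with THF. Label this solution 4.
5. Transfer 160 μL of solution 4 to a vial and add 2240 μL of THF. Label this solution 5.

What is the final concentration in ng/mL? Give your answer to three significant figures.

Step 1: 0.8 mL + 7.2 mL = 8 mL total → factor 8/0.8 = 10
Step 2: 100 μL + 0.7 mL = 800 μL total → factor 800/100 = 8
Step 3: 250 μL brought to 5000 μL → factor 5000/250 = 20
Step 4: 40 μL brought to 160 μL → factor 160/40 = 4
Step 5: 160 μL + 2240 μL = 2400 μL total → factor 2400/160 = 15
Overall dilution factor = 10 × 8 × 20 × 4 × 15 = 96000
Final = 4.00 μg/mL / 96000 = 4.167 × 10^-5 μg/mL = 0.0417 ng/mL

0.0417 ng/mL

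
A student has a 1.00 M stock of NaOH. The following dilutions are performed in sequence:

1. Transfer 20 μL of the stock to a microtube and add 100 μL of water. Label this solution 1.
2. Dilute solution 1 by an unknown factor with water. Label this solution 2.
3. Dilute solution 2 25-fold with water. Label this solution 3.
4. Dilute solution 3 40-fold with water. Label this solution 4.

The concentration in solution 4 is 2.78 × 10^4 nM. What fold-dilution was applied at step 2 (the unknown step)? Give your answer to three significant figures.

Step 1: 20 μL + 100 μL = 120 μL total → factor 120/20 = 6
Step 2: unknown factor x
Step 3: 25-fold → factor 25
Step 4: 40-fold → factor 40
Product of known-step factors = 6000
Overall factor = 1.00 M / (2.78 × 10^4 nM) = 35971
x = 35971 / 6000 = 6.00

6.00-fold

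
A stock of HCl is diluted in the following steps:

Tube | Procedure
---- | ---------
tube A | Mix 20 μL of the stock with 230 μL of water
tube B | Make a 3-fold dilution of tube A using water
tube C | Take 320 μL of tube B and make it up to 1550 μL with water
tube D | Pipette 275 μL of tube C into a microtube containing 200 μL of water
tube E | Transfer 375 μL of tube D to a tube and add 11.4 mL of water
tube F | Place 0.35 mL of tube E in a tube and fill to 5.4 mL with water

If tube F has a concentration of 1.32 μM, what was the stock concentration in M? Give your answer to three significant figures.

Step 1: 20 μL + 230 μL = 250 μL total → factor 250/20 = 12.5
Step 2: 3-fold → factor 3
Step 3: 320 μL brought to 1550 μL → factor 1550/320 = 4.8438
Step 4: 275 μL + 200 μL = 475 μL total → factor 475/275 = 1.7273
Step 5: 375 μL + 11.4 mL = 11775 μL total → factor 11775/375 = 31.4
Step 6: 0.35 mL brought to 5.4 mL → factor 5.4/0.35 = 15.429
Overall dilution factor = 12.5 × 3 × 4.8438 × 1.7273 × 31.4 × 15.429 = 1.5199 × 10^5
Stock = 1.32 μM × 1.5199 × 10^5 = 2.006 × 10^5 μM = 0.201 M

0.201 M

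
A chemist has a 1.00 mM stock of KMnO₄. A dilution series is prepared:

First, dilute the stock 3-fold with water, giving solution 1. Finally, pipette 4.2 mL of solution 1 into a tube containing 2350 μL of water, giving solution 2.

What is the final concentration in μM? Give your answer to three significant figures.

Step 1: 3-fold → factor 3
Step 2: 4.2 mL + 2350 μL = 6.55 mL total → factor 6.55/4.2 = 1.5595
Overall dilution factor = 3 × 1.5595 = 4.6786
Final = 1.00 mM / 4.6786 = 0.2137 mM = 214 μM

214 μM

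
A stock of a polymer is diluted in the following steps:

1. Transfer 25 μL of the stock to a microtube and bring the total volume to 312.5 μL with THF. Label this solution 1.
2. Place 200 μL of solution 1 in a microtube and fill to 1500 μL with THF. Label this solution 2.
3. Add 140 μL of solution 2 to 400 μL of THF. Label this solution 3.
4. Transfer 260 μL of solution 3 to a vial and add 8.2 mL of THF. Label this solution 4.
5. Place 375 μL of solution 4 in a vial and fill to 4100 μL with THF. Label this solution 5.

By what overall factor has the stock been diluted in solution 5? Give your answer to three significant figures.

Step 1: 25 μL brought to 312.5 μL → factor 312.5/25 = 12.5
Step 2: 200 μL brought to 1500 μL → factor 1500/200 = 7.5
Step 3: 140 μL + 400 μL = 540 μL total → factor 540/140 = 3.8571
Step 4: 260 μL + 8.2 mL = 8460 μL total → factor 8460/260 = 32.538
Step 5: 375 μL brought to 4100 μL → factor 4100/375 = 10.933
Overall dilution factor = 12.5 × 7.5 × 3.8571 × 32.538 × 10.933 = 1.2864 × 10^5

1.29 × 10^5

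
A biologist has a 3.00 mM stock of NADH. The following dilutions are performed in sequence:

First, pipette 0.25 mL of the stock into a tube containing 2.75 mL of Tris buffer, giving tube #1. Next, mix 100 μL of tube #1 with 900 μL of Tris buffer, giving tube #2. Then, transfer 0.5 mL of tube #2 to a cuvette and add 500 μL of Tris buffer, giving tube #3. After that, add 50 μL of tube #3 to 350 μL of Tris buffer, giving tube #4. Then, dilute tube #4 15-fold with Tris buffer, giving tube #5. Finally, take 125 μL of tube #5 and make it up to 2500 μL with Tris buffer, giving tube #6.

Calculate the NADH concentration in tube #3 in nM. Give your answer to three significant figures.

1.25 × 10^4 nM

Step 1: 0.25 mL + 2.75 mL = 3 mL total → factor 3/0.25 = 12
Step 2: 100 μL + 900 μL = 1000 μL total → factor 1000/100 = 10
Step 3: 0.5 mL + 500 μL = 1 mL total → factor 1/0.5 = 2
Dilution factor through tube #3 = 12 × 10 × 2 = 240
[tube #3] = 3.00 mM / 240 = 0.01250 mM = 1.25 × 10^4 nM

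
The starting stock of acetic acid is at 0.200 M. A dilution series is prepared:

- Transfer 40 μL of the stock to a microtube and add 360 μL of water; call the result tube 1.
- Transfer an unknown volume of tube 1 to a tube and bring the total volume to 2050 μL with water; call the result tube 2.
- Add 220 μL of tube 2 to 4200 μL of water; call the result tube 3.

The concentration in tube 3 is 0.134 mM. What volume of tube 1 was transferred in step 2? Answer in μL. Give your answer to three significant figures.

Step 1: 40 μL + 360 μL = 400 μL total → factor 400/40 = 10
Step 2: v brought to 2050 μL → factor = 2050 μL/v
Step 3: 220 μL + 4200 μL = 4420 μL total → factor 4420/220 = 20.091
Product of known-step factors = 200.91
Overall factor = 0.200 M / (0.134 mM) = 1492.5
Step-2 factor = 1492.5 / 200.91 = 7.4289
v = 2050 μL / 7.4289 = 276 μL

276 μL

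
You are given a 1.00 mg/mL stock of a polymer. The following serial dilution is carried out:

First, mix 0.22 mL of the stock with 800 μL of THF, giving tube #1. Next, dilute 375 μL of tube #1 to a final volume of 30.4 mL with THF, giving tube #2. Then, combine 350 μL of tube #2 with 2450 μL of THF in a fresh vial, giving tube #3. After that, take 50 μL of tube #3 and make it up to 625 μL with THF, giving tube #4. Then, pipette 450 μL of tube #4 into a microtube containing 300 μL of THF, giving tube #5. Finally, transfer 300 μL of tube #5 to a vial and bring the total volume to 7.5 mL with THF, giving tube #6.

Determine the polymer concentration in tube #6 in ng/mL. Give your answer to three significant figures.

Step 1: 0.22 mL + 800 μL = 1.02 mL total → factor 1.02/0.22 = 4.6364
Step 2: 375 μL brought to 30.4 mL → factor 30400/375 = 81.067
Step 3: 350 μL + 2450 μL = 2800 μL total → factor 2800/350 = 8
Step 4: 50 μL brought to 625 μL → factor 625/50 = 12.5
Step 5: 450 μL + 300 μL = 750 μL total → factor 750/450 = 1.6667
Step 6: 300 μL brought to 7.5 mL → factor 7500/300 = 25
Overall dilution factor = 4.6364 × 81.067 × 8 × 12.5 × 1.6667 × 25 = 1.5661 × 10^6
Final = 1.00 mg/mL / 1.5661 × 10^6 = 6.385 × 10^-7 mg/mL = 0.639 ng/mL

0.639 ng/mL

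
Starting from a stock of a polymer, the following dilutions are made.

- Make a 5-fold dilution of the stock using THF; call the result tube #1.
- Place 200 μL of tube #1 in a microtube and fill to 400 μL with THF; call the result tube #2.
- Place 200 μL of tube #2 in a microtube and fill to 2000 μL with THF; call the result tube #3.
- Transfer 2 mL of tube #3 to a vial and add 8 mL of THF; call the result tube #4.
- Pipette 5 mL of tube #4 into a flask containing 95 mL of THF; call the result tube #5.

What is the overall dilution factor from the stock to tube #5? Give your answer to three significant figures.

Step 1: 5-fold → factor 5
Step 2: 200 μL brought to 400 μL → factor 400/200 = 2
Step 3: 200 μL brought to 2000 μL → factor 2000/200 = 10
Step 4: 2 mL + 8 mL = 10 mL total → factor 10/2 = 5
Step 5: 5 mL + 95 mL = 100 mL total → factor 100/5 = 20
Overall dilution factor = 5 × 2 × 10 × 5 × 20 = 10000

1.00 × 10^4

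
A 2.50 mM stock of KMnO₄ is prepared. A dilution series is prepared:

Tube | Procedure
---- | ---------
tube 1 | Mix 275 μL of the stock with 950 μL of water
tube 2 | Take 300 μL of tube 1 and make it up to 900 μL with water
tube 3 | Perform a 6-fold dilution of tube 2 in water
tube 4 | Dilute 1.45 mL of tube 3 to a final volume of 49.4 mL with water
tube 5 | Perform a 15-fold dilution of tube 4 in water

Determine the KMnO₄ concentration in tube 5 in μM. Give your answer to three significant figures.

0.0610 μM

Step 1: 275 μL + 950 μL = 1225 μL total → factor 1225/275 = 4.4545
Step 2: 300 μL brought to 900 μL → factor 900/300 = 3
Step 3: 6-fold → factor 6
Step 4: 1.45 mL brought to 49.4 mL → factor 49.4/1.45 = 34.069
Step 5: 15-fold → factor 15
Overall dilution factor = 4.4545 × 3 × 6 × 34.069 × 15 = 40976
Final = 2.50 mM / 40976 = 6.101 × 10^-5 mM = 0.0610 μM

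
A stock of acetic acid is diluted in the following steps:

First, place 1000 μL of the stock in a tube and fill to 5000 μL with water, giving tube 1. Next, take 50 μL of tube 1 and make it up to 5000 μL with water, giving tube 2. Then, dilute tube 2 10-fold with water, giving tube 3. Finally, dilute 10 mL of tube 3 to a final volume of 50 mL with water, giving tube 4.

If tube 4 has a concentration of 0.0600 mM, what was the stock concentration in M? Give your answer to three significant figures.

1.50 M

Step 1: 1000 μL brought to 5000 μL → factor 5000/1000 = 5
Step 2: 50 μL brought to 5000 μL → factor 5000/50 = 100
Step 3: 10-fold → factor 10
Step 4: 10 mL brought to 50 mL → factor 50/10 = 5
Overall dilution factor = 5 × 100 × 10 × 5 = 25000
Stock = 0.0600 mM × 25000 = 1500 mM = 1.50 M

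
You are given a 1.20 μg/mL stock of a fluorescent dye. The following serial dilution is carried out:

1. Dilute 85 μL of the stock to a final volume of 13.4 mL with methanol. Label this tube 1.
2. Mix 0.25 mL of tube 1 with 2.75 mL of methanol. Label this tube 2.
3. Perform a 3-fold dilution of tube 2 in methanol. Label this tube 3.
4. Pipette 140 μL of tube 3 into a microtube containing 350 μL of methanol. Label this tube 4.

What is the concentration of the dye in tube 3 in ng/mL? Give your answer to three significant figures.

Step 1: 85 μL brought to 13.4 mL → factor 13400/85 = 157.65
Step 2: 0.25 mL + 2.75 mL = 3 mL total → factor 3/0.25 = 12
Step 3: 3-fold → factor 3
Dilution factor through tube 3 = 157.65 × 12 × 3 = 5675.3
[tube 3] = 1.20 μg/mL / 5675.3 = 0.0002114 μg/mL = 0.211 ng/mL

0.211 ng/mL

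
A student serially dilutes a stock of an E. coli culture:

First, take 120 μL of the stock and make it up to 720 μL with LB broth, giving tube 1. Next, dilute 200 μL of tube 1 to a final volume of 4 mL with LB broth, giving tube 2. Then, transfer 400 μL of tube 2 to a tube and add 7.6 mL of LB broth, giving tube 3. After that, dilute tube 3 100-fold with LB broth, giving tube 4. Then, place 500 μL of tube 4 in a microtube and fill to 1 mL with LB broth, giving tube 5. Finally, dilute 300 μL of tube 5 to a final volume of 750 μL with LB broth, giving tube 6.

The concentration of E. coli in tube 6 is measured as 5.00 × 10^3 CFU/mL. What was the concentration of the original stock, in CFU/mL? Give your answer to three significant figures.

Step 1: 120 μL brought to 720 μL → factor 720/120 = 6
Step 2: 200 μL brought to 4 mL → factor 4000/200 = 20
Step 3: 400 μL + 7.6 mL = 8000 μL total → factor 8000/400 = 20
Step 4: 100-fold → factor 100
Step 5: 500 μL brought to 1 mL → factor 1000/500 = 2
Step 6: 300 μL brought to 750 μL → factor 750/300 = 2.5
Overall dilution factor = 6 × 20 × 20 × 100 × 2 × 2.5 = 1.2 × 10^6
Stock = 5.00 × 10^3 CFU/mL × 1.2 × 10^6 = 6.00 × 10^9 CFU/mL

6.00 × 10^9 CFU/mL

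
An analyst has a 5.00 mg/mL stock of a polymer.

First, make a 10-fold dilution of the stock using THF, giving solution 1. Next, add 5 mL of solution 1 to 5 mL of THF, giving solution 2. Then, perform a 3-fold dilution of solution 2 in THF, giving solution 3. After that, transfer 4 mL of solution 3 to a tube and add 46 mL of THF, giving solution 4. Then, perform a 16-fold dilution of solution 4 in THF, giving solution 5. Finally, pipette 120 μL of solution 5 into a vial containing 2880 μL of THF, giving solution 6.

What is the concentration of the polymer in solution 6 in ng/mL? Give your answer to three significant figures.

Step 1: 10-fold → factor 10
Step 2: 5 mL + 5 mL = 10 mL total → factor 10/5 = 2
Step 3: 3-fold → factor 3
Step 4: 4 mL + 46 mL = 50 mL total → factor 50/4 = 12.5
Step 5: 16-fold → factor 16
Step 6: 120 μL + 2880 μL = 3000 μL total → factor 3000/120 = 25
Overall dilution factor = 10 × 2 × 3 × 12.5 × 16 × 25 = 3 × 10^5
Final = 5.00 mg/mL / 3 × 10^5 = 1.667 × 10^-5 mg/mL = 16.7 ng/mL

16.7 ng/mL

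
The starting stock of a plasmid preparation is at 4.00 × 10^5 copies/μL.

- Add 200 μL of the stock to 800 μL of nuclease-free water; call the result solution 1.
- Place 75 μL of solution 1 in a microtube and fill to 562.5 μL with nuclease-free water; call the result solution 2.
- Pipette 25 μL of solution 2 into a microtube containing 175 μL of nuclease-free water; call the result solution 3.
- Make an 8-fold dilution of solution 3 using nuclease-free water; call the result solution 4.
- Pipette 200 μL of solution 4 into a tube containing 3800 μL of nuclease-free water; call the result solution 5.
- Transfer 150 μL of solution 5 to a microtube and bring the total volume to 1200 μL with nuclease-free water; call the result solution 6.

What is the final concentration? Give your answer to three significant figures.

1.04 copies/μL

Step 1: 200 μL + 800 μL = 1000 μL total → factor 1000/200 = 5
Step 2: 75 μL brought to 562.5 μL → factor 562.5/75 = 7.5
Step 3: 25 μL + 175 μL = 200 μL total → factor 200/25 = 8
Step 4: 8-fold → factor 8
Step 5: 200 μL + 3800 μL = 4000 μL total → factor 4000/200 = 20
Step 6: 150 μL brought to 1200 μL → factor 1200/150 = 8
Overall dilution factor = 5 × 7.5 × 8 × 8 × 20 × 8 = 3.84 × 10^5
Final = 4.00 × 10^5 copies/μL / 3.84 × 10^5 = 1.04 copies/μL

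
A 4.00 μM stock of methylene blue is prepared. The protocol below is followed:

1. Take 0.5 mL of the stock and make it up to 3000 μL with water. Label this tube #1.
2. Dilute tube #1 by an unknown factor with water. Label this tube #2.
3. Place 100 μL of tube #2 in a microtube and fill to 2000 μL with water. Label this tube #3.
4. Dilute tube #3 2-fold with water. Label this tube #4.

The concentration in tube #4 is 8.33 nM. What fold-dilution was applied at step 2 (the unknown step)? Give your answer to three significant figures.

2.00-fold

Step 1: 0.5 mL brought to 3000 μL → factor 3/0.5 = 6
Step 2: unknown factor x
Step 3: 100 μL brought to 2000 μL → factor 2000/100 = 20
Step 4: 2-fold → factor 2
Product of known-step factors = 240
Overall factor = 4.00 μM / (8.33 nM) = 480.19
x = 480.19 / 240 = 2.00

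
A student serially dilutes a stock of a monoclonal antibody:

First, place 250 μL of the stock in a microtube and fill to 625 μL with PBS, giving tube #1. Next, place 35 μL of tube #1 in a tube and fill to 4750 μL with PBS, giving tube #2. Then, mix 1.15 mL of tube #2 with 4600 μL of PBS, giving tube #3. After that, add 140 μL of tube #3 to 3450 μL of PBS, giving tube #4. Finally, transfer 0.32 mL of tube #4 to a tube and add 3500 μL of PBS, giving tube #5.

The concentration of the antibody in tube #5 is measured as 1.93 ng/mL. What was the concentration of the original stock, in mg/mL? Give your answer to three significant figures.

Step 1: 250 μL brought to 625 μL → factor 625/250 = 2.5
Step 2: 35 μL brought to 4750 μL → factor 4750/35 = 135.71
Step 3: 1.15 mL + 4600 μL = 5.75 mL total → factor 5.75/1.15 = 5
Step 4: 140 μL + 3450 μL = 3590 μL total → factor 3590/140 = 25.643
Step 5: 0.32 mL + 3500 μL = 3.82 mL total → factor 3.82/0.32 = 11.938
Overall dilution factor = 2.5 × 135.71 × 5 × 25.643 × 11.938 = 5.193 × 10^5
Stock = 1.93 ng/mL × 5.193 × 10^5 = 1.002 × 10^6 ng/mL = 1.00 mg/mL

1.00 mg/mL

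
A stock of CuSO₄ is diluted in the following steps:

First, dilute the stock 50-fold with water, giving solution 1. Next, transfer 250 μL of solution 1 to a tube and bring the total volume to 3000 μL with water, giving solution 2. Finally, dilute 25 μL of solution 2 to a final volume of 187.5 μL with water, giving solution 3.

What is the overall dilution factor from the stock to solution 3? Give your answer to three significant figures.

Step 1: 50-fold → factor 50
Step 2: 250 μL brought to 3000 μL → factor 3000/250 = 12
Step 3: 25 μL brought to 187.5 μL → factor 187.5/25 = 7.5
Overall dilution factor = 50 × 12 × 7.5 = 4500

4.50 × 10^3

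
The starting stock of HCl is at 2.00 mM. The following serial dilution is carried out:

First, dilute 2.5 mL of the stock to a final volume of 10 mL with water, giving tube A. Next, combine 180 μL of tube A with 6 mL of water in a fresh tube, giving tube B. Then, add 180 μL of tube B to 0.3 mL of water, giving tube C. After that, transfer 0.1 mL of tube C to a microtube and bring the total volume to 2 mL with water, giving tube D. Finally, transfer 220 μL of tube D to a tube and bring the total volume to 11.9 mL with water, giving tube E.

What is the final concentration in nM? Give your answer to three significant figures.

Step 1: 2.5 mL brought to 10 mL → factor 10/2.5 = 4
Step 2: 180 μL + 6 mL = 6180 μL total → factor 6180/180 = 34.333
Step 3: 180 μL + 0.3 mL = 480 μL total → factor 480/180 = 2.6667
Step 4: 0.1 mL brought to 2 mL → factor 2/0.1 = 20
Step 5: 220 μL brought to 11.9 mL → factor 11900/220 = 54.091
Overall dilution factor = 4 × 34.333 × 2.6667 × 20 × 54.091 = 3.9619 × 10^5
Final = 2.00 mM / 3.9619 × 10^5 = 5.048 × 10^-6 mM = 5.05 nM

5.05 nM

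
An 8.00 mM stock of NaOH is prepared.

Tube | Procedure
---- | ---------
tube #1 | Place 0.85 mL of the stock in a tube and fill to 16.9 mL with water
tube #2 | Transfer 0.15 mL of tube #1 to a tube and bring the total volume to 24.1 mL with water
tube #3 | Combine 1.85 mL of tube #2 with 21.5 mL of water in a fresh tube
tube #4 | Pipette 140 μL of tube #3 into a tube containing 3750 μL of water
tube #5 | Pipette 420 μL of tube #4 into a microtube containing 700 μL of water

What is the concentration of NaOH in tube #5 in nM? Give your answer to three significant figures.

Step 1: 0.85 mL brought to 16.9 mL → factor 16.9/0.85 = 19.882
Step 2: 0.15 mL brought to 24.1 mL → factor 24.1/0.15 = 160.67
Step 3: 1.85 mL + 21.5 mL = 23.35 mL total → factor 23.35/1.85 = 12.622
Step 4: 140 μL + 3750 μL = 3890 μL total → factor 3890/140 = 27.786
Step 5: 420 μL + 700 μL = 1120 μL total → factor 1120/420 = 2.6667
Overall dilution factor = 19.882 × 160.67 × 12.622 × 27.786 × 2.6667 = 2.9874 × 10^6
Final = 8.00 mM / 2.9874 × 10^6 = 2.678 × 10^-6 mM = 2.68 nM

2.68 nM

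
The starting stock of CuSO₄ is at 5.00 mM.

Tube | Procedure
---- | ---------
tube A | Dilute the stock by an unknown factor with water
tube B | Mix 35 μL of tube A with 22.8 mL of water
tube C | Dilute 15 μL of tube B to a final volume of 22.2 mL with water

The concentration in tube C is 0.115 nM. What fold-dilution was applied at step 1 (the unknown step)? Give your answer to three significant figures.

45.0-fold

Step 1: unknown factor x
Step 2: 35 μL + 22.8 mL = 22835 μL total → factor 22835/35 = 652.43
Step 3: 15 μL brought to 22.2 mL → factor 22200/15 = 1480
Product of known-step factors = 9.6559 × 10^5
Overall factor = 5.00 mM / (0.115 nM) = 4.3478 × 10^7
x = 4.3478 × 10^7 / 9.6559 × 10^5 = 45.0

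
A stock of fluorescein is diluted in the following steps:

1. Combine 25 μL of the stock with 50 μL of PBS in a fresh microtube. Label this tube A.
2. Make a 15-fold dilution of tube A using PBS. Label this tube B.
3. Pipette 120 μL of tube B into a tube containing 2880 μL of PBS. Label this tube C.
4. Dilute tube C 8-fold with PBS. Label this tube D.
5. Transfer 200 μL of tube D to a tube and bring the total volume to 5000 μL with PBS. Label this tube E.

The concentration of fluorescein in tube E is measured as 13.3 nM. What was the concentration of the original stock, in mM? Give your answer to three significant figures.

2.99 mM

Step 1: 25 μL + 50 μL = 75 μL total → factor 75/25 = 3
Step 2: 15-fold → factor 15
Step 3: 120 μL + 2880 μL = 3000 μL total → factor 3000/120 = 25
Step 4: 8-fold → factor 8
Step 5: 200 μL brought to 5000 μL → factor 5000/200 = 25
Overall dilution factor = 3 × 15 × 25 × 8 × 25 = 2.25 × 10^5
Stock = 13.3 nM × 2.25 × 10^5 = 2.992 × 10^6 nM = 2.99 mM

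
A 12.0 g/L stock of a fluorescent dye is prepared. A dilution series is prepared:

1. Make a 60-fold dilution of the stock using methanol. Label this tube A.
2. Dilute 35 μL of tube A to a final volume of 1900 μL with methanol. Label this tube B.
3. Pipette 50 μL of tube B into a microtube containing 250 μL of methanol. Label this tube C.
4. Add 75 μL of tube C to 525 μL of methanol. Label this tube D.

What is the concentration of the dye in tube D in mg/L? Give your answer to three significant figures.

Step 1: 60-fold → factor 60
Step 2: 35 μL brought to 1900 μL → factor 1900/35 = 54.286
Step 3: 50 μL + 250 μL = 300 μL total → factor 300/50 = 6
Step 4: 75 μL + 525 μL = 600 μL total → factor 600/75 = 8
Overall dilution factor = 60 × 54.286 × 6 × 8 = 1.5634 × 10^5
Final = 12.0 g/L / 1.5634 × 10^5 = 7.675 × 10^-5 g/L = 0.0768 mg/L

0.0768 mg/L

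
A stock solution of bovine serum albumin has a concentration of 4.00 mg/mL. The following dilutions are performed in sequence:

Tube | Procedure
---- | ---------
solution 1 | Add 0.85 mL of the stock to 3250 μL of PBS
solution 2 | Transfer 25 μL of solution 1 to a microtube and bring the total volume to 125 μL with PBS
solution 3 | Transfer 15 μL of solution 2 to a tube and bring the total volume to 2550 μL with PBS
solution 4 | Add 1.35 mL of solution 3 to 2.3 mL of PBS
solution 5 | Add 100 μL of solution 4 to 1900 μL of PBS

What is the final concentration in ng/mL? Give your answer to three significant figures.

Step 1: 0.85 mL + 3250 μL = 4.1 mL total → factor 4.1/0.85 = 4.8235
Step 2: 25 μL brought to 125 μL → factor 125/25 = 5
Step 3: 15 μL brought to 2550 μL → factor 2550/15 = 170
Step 4: 1.35 mL + 2.3 mL = 3.65 mL total → factor 3.65/1.35 = 2.7037
Step 5: 100 μL + 1900 μL = 2000 μL total → factor 2000/100 = 20
Overall dilution factor = 4.8235 × 5 × 170 × 2.7037 × 20 = 2.217 × 10^5
Final = 4.00 mg/mL / 2.217 × 10^5 = 1.804 × 10^-5 mg/mL = 18.0 ng/mL

18.0 ng/mL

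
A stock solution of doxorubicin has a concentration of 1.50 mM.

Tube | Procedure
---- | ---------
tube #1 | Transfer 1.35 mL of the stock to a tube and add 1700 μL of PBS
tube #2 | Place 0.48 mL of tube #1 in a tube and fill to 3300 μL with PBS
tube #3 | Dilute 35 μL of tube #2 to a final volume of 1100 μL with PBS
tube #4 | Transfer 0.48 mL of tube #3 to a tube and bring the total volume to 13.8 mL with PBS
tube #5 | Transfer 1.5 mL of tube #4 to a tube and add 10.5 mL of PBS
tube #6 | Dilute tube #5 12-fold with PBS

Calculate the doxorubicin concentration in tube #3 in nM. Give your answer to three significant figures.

Step 1: 1.35 mL + 1700 μL = 3.05 mL total → factor 3.05/1.35 = 2.2593
Step 2: 0.48 mL brought to 3300 μL → factor 3.3/0.48 = 6.875
Step 3: 35 μL brought to 1100 μL → factor 1100/35 = 31.429
Dilution factor through tube #3 = 2.2593 × 6.875 × 31.429 = 488.16
[tube #3] = 1.50 mM / 488.16 = 0.003073 mM = 3.07 × 10^3 nM

3.07 × 10^3 nM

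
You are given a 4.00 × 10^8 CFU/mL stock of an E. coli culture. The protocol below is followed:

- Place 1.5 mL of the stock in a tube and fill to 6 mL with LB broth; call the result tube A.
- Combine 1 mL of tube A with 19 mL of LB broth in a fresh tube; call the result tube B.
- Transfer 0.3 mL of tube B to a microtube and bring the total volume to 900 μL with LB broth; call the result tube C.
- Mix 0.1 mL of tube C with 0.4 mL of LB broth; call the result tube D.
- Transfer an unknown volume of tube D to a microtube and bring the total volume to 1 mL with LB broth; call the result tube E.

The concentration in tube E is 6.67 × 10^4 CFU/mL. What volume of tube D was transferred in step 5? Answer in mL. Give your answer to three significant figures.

Step 1: 1.5 mL brought to 6 mL → factor 6/1.5 = 4
Step 2: 1 mL + 19 mL = 20 mL total → factor 20/1 = 20
Step 3: 0.3 mL brought to 900 μL → factor 0.9/0.3 = 3
Step 4: 0.1 mL + 0.4 mL = 0.5 mL total → factor 0.5/0.1 = 5
Step 5: v brought to 1 mL → factor = 1 mL/v
Product of known-step factors = 1200
Overall factor = 4.00 × 10^8 CFU/mL / (6.67 × 10^4 CFU/mL) = 5997
Step-5 factor = 5997 / 1200 = 4.9975
v = 1 mL / 4.9975 = 0.200 mL

0.200 mL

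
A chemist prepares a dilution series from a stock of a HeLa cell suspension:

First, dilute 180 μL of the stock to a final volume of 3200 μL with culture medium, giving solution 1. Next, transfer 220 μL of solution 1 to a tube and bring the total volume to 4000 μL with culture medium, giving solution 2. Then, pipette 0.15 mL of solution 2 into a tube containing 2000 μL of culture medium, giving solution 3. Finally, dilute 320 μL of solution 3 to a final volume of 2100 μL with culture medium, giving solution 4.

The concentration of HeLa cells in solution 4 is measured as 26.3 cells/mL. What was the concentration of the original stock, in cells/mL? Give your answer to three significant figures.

Step 1: 180 μL brought to 3200 μL → factor 3200/180 = 17.778
Step 2: 220 μL brought to 4000 μL → factor 4000/220 = 18.182
Step 3: 0.15 mL + 2000 μL = 2.15 mL total → factor 2.15/0.15 = 14.333
Step 4: 320 μL brought to 2100 μL → factor 2100/320 = 6.5625
Overall dilution factor = 17.778 × 18.182 × 14.333 × 6.5625 = 30404
Stock = 26.3 cells/mL × 30404 = 8.00 × 10^5 cells/mL

8.00 × 10^5 cells/mL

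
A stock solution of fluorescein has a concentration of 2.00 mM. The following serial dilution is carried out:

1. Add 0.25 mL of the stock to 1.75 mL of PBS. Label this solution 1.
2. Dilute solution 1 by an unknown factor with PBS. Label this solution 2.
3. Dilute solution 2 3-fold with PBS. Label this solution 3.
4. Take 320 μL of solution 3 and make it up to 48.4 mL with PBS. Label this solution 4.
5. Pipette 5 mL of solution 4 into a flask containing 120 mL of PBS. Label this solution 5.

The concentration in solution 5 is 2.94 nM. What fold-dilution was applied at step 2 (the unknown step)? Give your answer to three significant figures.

7.50-fold

Step 1: 0.25 mL + 1.75 mL = 2 mL total → factor 2/0.25 = 8
Step 2: unknown factor x
Step 3: 3-fold → factor 3
Step 4: 320 μL brought to 48.4 mL → factor 48400/320 = 151.25
Step 5: 5 mL + 120 mL = 125 mL total → factor 125/5 = 25
Product of known-step factors = 90750
Overall factor = 2.00 mM / (2.94 nM) = 6.8027 × 10^5
x = 6.8027 × 10^5 / 90750 = 7.50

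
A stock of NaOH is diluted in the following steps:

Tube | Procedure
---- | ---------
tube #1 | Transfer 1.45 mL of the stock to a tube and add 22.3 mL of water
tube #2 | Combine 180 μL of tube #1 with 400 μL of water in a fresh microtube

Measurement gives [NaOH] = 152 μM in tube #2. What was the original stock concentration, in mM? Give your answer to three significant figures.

8.02 mM

Step 1: 1.45 mL + 22.3 mL = 23.75 mL total → factor 23.75/1.45 = 16.379
Step 2: 180 μL + 400 μL = 580 μL total → factor 580/180 = 3.2222
Overall dilution factor = 16.379 × 3.2222 = 52.778
Stock = 152 μM × 52.778 = 8022 μM = 8.02 mM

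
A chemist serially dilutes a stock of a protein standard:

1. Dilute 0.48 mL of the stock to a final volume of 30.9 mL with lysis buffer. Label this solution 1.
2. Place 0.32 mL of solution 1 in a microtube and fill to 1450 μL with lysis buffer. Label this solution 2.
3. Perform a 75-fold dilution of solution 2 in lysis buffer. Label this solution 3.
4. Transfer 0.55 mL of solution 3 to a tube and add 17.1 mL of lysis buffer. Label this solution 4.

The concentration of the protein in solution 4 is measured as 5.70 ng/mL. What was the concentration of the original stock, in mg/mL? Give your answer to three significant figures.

Step 1: 0.48 mL brought to 30.9 mL → factor 30.9/0.48 = 64.375
Step 2: 0.32 mL brought to 1450 μL → factor 1.45/0.32 = 4.5312
Step 3: 75-fold → factor 75
Step 4: 0.55 mL + 17.1 mL = 17.65 mL total → factor 17.65/0.55 = 32.091
Overall dilution factor = 64.375 × 4.5312 × 75 × 32.091 = 7.0207 × 10^5
Stock = 5.70 ng/mL × 7.0207 × 10^5 = 4.002 × 10^6 ng/mL = 4.00 mg/mL

4.00 mg/mL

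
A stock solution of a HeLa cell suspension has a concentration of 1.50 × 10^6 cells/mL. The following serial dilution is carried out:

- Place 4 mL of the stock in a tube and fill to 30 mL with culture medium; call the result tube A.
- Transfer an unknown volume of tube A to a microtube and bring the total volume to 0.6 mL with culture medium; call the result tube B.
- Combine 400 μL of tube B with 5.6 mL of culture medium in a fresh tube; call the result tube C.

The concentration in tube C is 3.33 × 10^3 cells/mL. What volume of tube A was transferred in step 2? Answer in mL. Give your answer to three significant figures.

0.150 mL

Step 1: 4 mL brought to 30 mL → factor 30/4 = 7.5
Step 2: v brought to 0.6 mL → factor = 0.6 mL/v
Step 3: 400 μL + 5.6 mL = 6000 μL total → factor 6000/400 = 15
Product of known-step factors = 112.5
Overall factor = 1.50 × 10^6 cells/mL / (3.33 × 10^3 cells/mL) = 450.45
Step-2 factor = 450.45 / 112.5 = 4.004
v = 0.6 mL / 4.004 = 0.150 mL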